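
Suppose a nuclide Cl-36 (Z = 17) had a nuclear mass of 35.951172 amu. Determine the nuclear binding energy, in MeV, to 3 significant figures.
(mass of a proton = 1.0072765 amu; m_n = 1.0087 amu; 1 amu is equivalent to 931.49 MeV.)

Total constituent mass: 17 × 1.0072765 + 19 × 1.0087 = 36.2890005 amu
Mass defect Δm = 36.2890005 − 35.951172 = 0.3378285 amu
Converting to energy: 0.3378285 amu × 931.49 MeV/amu = 314.684 MeV

315 MeV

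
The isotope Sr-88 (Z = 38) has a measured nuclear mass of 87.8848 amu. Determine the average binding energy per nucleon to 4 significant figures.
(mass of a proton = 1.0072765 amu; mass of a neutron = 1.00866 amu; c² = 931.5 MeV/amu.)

Σm = 38·m_p + 50·m_n = 38.2765070 + 50.43300 = 88.7095070 amu
Mass defect Δm = 88.7095070 − 87.8848 = 0.8247070 amu
Binding energy = Δm·c² = 0.8247070 × 931.5 MeV/amu = 768.215 MeV
BE/A = 768.215 MeV / 88 = 8.730 MeV/nucleon

8.730 MeV/nucleon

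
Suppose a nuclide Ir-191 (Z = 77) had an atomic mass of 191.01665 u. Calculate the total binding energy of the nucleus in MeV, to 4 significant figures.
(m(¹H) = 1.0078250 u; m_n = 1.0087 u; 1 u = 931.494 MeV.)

1470 MeV

The nucleus contains 77 protons and 191 − 77 = 114 neutrons.
Σm = 77·m(¹H) + 114·m_n = 77.6025250 + 114.9918 = 192.5943250 u
Δm = 192.5943250 − 191.01665 = 1.5776750 u
Converting to energy: 1.5776750 u × 931.494 MeV/u = 1469.59 MeV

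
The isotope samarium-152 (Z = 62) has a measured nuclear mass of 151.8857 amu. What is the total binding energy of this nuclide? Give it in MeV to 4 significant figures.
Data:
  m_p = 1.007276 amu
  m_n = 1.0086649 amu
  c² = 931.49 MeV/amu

1253 MeV

Total constituent mass: 62 × 1.007276 + 90 × 1.0086649 = 153.2309530 amu
Δm = 153.2309530 − 151.8857 = 1.3452530 amu
Converting to energy: 1.3452530 amu × 931.49 MeV/amu = 1253.09 MeV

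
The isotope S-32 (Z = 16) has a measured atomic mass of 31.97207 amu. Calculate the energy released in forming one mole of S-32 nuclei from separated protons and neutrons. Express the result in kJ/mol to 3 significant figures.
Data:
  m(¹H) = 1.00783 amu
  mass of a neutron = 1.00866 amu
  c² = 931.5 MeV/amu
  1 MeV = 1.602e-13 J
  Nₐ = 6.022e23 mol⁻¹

2.62e+10 kJ/mol

Z = 16, so N = A − Z = 32 − 16 = 16.
Σm = 16·m(¹H) + 16·m_n = 16.12528 + 16.13856 = 32.26384 amu
Δm = 32.26384 − 31.97207 = 0.29177 amu
E_B = 0.29177 × 931.5 = 271.784 MeV
Per nucleus in joules: 271.784 MeV × 1.602e-13 J/MeV = 4.3540e-11 J
Per mole: 4.3540e-11 J × 6.022e23 mol⁻¹ = 2.6220e+13 J/mol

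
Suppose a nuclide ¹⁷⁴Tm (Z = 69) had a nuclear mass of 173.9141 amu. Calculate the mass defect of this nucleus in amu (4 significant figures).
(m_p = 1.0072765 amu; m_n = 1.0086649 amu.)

Σm = 69·m_p + 105·m_n = 69.5020785 + 105.9098145 = 175.4118930 amu
Mass defect Δm = 175.4118930 − 173.9141 = 1.4977930 amu

1.498 amu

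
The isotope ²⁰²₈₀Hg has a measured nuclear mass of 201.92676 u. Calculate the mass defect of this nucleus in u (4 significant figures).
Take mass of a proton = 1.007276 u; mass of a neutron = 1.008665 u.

1.712 u

Z = 80, so N = A − Z = 202 − 80 = 122.
Total constituent mass: 80 × 1.007276 + 122 × 1.008665 = 203.639210 u
The mass defect is 203.639210 − 201.92676 = 1.712450 u.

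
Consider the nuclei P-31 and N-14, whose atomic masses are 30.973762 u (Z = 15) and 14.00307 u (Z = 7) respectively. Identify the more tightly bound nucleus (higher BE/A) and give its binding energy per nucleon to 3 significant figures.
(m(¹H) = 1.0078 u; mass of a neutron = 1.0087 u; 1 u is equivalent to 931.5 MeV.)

P-31: Σm = 15(1.0078) + 16(1.0087) = 31.2562 u; Δm = 0.282438 u; E_B = 263.09 MeV; E_B/A = 8.487 MeV
N-14: Σm = 7(1.0078) + 7(1.0087) = 14.1155 u; Δm = 0.11243 u; E_B = 104.73 MeV; E_B/A = 7.481 MeV
P-31 has the higher binding energy per nucleon, so it is the more tightly bound nucleus.

P-31; 8.49 MeV/nucleon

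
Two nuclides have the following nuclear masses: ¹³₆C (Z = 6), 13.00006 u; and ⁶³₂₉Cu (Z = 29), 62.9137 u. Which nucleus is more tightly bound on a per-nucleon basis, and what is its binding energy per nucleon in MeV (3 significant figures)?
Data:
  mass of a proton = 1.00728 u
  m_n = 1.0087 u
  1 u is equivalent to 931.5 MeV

¹³₆C: Σm = 6(1.00728) + 7(1.0087) = 13.10458 u; Δm = 0.10452 u; E_B = 97.360 MeV; E_B/A = 7.489 MeV
⁶³₂₉Cu: Σm = 29(1.00728) + 34(1.0087) = 63.50692 u; Δm = 0.59322 u; E_B = 552.58 MeV; E_B/A = 8.771 MeV
⁶³₂₉Cu has the higher binding energy per nucleon, so it is the more tightly bound nucleus.

⁶³₂₉Cu; 8.77 MeV/nucleon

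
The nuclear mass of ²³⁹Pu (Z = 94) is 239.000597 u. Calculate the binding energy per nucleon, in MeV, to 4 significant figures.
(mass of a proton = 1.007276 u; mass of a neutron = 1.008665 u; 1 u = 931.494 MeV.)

Σm = 94·m_p + 145·m_n = 94.683944 + 146.256425 = 240.940369 u
Δm = 240.940369 − 239.000597 = 1.939772 u
Binding energy = Δm·c² = 1.939772 × 931.494 MeV/u = 1806.89 MeV
Per nucleon: 1806.89 / 239 = 7.560 MeV

7.560 MeV/nucleon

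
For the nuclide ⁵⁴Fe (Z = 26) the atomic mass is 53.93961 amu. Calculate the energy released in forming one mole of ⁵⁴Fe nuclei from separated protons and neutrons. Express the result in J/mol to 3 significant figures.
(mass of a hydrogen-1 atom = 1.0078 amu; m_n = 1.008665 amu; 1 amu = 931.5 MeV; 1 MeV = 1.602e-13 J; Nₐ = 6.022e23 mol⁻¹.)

Mass of separated nucleons = 26(1.0078) + 28(1.008665) = 26.2028 + 28.242620 = 54.445420 amu
Δm = 54.445420 − 53.93961 = 0.505810 amu
E_B = 0.505810 × 931.5 = 471.162 MeV
Per nucleus in joules: 471.162 MeV × 1.602e-13 J/MeV = 7.5480e-11 J
Per mole: 7.5480e-11 J × 6.022e23 mol⁻¹ = 4.5454e+13 J/mol

4.55e+13 J/mol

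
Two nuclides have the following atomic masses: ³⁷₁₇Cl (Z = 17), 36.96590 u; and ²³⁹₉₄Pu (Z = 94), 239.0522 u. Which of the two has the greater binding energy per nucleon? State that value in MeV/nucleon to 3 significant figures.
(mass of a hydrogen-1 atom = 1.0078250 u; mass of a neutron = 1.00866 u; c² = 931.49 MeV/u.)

³⁷₁₇Cl; 8.57 MeV/nucleon

³⁷₁₇Cl: Σm = 17(1.0078250) + 20(1.00866) = 37.3062250 u; Δm = 0.3403250 u; E_B = 317.01 MeV; E_B/A = 8.568 MeV
²³⁹₉₄Pu: Σm = 94(1.0078250) + 145(1.00866) = 240.9912500 u; Δm = 1.9390500 u; E_B = 1806.2 MeV; E_B/A = 7.557 MeV
³⁷₁₇Cl has the higher binding energy per nucleon, so it is the more tightly bound nucleus.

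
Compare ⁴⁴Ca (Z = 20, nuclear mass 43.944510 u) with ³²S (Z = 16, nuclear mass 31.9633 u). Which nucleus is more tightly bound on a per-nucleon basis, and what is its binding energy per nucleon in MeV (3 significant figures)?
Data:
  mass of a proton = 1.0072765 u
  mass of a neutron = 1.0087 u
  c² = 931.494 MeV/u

⁴⁴Ca: Σm = 20(1.0072765) + 24(1.0087) = 44.3543300 u; Δm = 0.4098200 u; E_B = 381.74 MeV; E_B/A = 8.676 MeV
³²S: Σm = 16(1.0072765) + 16(1.0087) = 32.2556240 u; Δm = 0.2923240 u; E_B = 272.30 MeV; E_B/A = 8.509 MeV
⁴⁴Ca has the higher binding energy per nucleon, so it is the more tightly bound nucleus.

⁴⁴Ca; 8.68 MeV/nucleon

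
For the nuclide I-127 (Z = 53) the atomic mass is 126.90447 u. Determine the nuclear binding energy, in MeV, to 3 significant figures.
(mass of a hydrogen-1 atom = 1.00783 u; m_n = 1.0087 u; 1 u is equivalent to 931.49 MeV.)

1080 MeV

Mass of separated nucleons = 53(1.00783) + 74(1.0087) = 53.41499 + 74.6438 = 128.05879 u
Mass defect Δm = 128.05879 − 126.90447 = 1.15432 u
Binding energy = Δm·c² = 1.15432 × 931.49 MeV/u = 1075.24 MeV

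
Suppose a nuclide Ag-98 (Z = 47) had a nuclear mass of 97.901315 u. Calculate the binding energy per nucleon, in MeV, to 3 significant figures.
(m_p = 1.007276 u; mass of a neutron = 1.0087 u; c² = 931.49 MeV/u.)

The nucleus contains 47 protons and 98 − 47 = 51 neutrons.
Total constituent mass: 47 × 1.007276 + 51 × 1.0087 = 98.785672 u
Mass defect Δm = 98.785672 − 97.901315 = 0.884357 u
E_B = 0.884357 × 931.49 = 823.770 MeV
BE/A = 823.770 MeV / 98 = 8.406 MeV/nucleon

8.41 MeV/nucleon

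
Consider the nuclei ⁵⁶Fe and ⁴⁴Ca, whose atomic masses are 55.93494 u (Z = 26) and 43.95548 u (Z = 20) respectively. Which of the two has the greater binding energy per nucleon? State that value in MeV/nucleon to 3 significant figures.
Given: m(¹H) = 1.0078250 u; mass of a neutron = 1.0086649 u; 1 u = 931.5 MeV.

⁵⁶Fe; 8.79 MeV/nucleon

⁵⁶Fe: Σm = 26(1.0078250) + 30(1.0086649) = 56.4633970 u; Δm = 0.5284570 u; E_B = 492.26 MeV; E_B/A = 8.790 MeV
⁴⁴Ca: Σm = 20(1.0078250) + 24(1.0086649) = 44.3644576 u; Δm = 0.4089776 u; E_B = 380.96 MeV; E_B/A = 8.658 MeV
⁵⁶Fe has the higher binding energy per nucleon, so it is the more tightly bound nucleus.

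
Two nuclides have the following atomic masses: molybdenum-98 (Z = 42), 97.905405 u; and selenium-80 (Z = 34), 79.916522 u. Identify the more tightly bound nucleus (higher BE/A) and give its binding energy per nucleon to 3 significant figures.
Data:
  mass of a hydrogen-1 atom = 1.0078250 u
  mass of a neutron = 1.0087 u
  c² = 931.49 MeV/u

selenium-80; 8.73 MeV/nucleon

molybdenum-98: Σm = 42(1.0078250) + 56(1.0087) = 98.8158500 u; Δm = 0.9104450 u; E_B = 848.07 MeV; E_B/A = 8.654 MeV
selenium-80: Σm = 34(1.0078250) + 46(1.0087) = 80.6662500 u; Δm = 0.7497280 u; E_B = 698.36 MeV; E_B/A = 8.730 MeV
selenium-80 has the higher binding energy per nucleon, so it is the more tightly bound nucleus.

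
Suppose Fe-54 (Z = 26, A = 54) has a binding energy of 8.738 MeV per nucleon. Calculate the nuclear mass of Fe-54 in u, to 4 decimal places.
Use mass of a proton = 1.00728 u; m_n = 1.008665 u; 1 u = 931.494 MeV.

53.9253 u

Total binding energy = 54 × 8.738 = 471.852 MeV
Mass defect = 471.852 MeV / (931.494 MeV/u) = 0.506554 u
Constituent mass = 26(1.00728) + 28(1.008665) = 54.431900 u
Nuclear mass = 54.431900 − 0.506554 = 53.925346 u ≈ 53.9253 u (to 4 decimal places)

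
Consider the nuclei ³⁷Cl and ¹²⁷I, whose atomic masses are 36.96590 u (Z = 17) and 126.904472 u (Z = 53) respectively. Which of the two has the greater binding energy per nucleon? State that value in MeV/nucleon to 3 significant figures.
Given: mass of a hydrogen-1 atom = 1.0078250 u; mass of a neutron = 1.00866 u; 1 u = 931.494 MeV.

³⁷Cl: Σm = 17(1.0078250) + 20(1.00866) = 37.3062250 u; Δm = 0.3403250 u; E_B = 317.01 MeV; E_B/A = 8.568 MeV
¹²⁷I: Σm = 53(1.0078250) + 74(1.00866) = 128.0555650 u; Δm = 1.1510930 u; E_B = 1072.2 MeV; E_B/A = 8.443 MeV
³⁷Cl has the higher binding energy per nucleon, so it is the more tightly bound nucleus.

³⁷Cl; 8.57 MeV/nucleon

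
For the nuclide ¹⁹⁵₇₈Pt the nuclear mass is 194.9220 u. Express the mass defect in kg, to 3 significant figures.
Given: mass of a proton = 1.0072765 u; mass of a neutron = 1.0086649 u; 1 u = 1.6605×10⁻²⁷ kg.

2.76e-27 kg

The nucleus contains 78 protons and 195 − 78 = 117 neutrons.
Mass of separated nucleons = 78(1.0072765) + 117(1.0086649) = 78.5675670 + 118.0137933 = 196.5813603 u
The mass defect is 196.5813603 − 194.9220 = 1.6593603 u.
In SI units: 1.6593603 u × 1.6605×10⁻²⁷ kg/u = 2.7554e-27 kg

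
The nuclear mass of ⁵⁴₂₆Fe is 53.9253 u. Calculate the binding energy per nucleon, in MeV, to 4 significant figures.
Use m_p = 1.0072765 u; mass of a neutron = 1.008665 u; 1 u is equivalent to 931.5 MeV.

With 26 protons and 28 neutrons (A = 54):
Mass of separated nucleons = 26(1.0072765) + 28(1.008665) = 26.1891890 + 28.242620 = 54.4318090 u
The mass defect is 54.4318090 − 53.9253 = 0.5065090 u.
Binding energy = Δm·c² = 0.5065090 × 931.5 MeV/u = 471.813 MeV
BE/A = 471.813 MeV / 54 = 8.737 MeV/nucleon

8.737 MeV/nucleon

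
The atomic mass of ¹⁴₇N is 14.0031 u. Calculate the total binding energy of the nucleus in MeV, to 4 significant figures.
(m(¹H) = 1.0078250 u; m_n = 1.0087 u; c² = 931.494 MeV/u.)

104.9 MeV

Σm = 7·m(¹H) + 7·m_n = 7.0547750 + 7.0609 = 14.1156750 u
Δm = 14.1156750 − 14.0031 = 0.1125750 u
E_B = 0.1125750 × 931.494 = 104.863 MeV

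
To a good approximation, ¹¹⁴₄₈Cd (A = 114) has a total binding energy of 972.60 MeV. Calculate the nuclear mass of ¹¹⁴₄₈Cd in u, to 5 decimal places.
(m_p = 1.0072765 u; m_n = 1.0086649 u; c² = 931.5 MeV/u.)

Mass defect = 972.60 MeV / (931.5 MeV/u) = 1.0441224 u
Constituent mass = 48(1.0072765) + 66(1.0086649) = 114.9211554 u
Nuclear mass = 114.9211554 − 1.0441224 = 113.8770330 u ≈ 113.87703 u (to 5 decimal places)

113.87703 u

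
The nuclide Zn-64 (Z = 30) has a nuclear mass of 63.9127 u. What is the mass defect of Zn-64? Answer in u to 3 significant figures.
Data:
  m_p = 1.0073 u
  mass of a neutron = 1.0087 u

With 30 protons and 34 neutrons (A = 64):
Σm = 30·m_p + 34·m_n = 30.2190 + 34.2958 = 64.5148 u
Δm = 64.5148 − 63.9127 = 0.6021 u

0.602 u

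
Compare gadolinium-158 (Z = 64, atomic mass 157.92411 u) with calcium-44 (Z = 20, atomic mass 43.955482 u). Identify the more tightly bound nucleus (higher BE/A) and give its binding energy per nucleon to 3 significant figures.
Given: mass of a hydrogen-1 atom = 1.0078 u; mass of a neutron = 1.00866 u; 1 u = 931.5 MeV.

calcium-44; 8.65 MeV/nucleon

gadolinium-158: Σm = 64(1.0078) + 94(1.00866) = 159.31324 u; Δm = 1.38913 u; E_B = 1294.0 MeV; E_B/A = 8.190 MeV
calcium-44: Σm = 20(1.0078) + 24(1.00866) = 44.36384 u; Δm = 0.408358 u; E_B = 380.39 MeV; E_B/A = 8.645 MeV
calcium-44 has the higher binding energy per nucleon, so it is the more tightly bound nucleus.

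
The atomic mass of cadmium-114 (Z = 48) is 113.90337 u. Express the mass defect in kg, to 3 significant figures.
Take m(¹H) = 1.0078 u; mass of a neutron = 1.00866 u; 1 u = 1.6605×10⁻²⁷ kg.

1.73e-27 kg

Z = 48, so N = A − Z = 114 − 48 = 66.
Total constituent mass: 48 × 1.0078 + 66 × 1.00866 = 114.94596 u
Δm = 114.94596 − 113.90337 = 1.04259 u
In SI units: 1.04259 u × 1.6605×10⁻²⁷ kg/u = 1.7312e-27 kg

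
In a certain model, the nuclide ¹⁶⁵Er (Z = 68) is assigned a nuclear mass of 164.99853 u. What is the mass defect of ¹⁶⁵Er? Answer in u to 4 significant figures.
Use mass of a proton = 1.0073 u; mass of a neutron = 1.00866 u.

Σm = 68·m_p + 97·m_n = 68.4964 + 97.84002 = 166.33642 u
Δm = 166.33642 − 164.99853 = 1.33789 u

1.338 u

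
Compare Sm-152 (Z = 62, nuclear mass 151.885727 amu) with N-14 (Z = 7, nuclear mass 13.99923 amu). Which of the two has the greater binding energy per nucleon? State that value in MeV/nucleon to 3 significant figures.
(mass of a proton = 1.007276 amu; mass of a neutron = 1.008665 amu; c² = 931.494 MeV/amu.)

Sm-152; 8.24 MeV/nucleon

Sm-152: Σm = 62(1.007276) + 90(1.008665) = 153.230962 amu; Δm = 1.345235 amu; E_B = 1253.1 MeV; E_B/A = 8.244 MeV
N-14: Σm = 7(1.007276) + 7(1.008665) = 14.111587 amu; Δm = 0.112357 amu; E_B = 104.66 MeV; E_B/A = 7.476 MeV
Sm-152 has the higher binding energy per nucleon, so it is the more tightly bound nucleus.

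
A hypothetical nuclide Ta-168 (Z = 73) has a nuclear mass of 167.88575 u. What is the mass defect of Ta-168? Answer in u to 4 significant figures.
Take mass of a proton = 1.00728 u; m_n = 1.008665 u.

1.469 u

Σm = 73·m_p + 95·m_n = 73.53144 + 95.823175 = 169.354615 u
Δm = 169.354615 − 167.88575 = 1.468865 u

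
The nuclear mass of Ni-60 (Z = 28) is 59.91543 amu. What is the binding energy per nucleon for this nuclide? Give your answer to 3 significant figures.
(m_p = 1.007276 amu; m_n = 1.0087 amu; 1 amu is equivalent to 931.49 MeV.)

8.80 MeV/nucleon

Σm = 28·m_p + 32·m_n = 28.203728 + 32.2784 = 60.482128 amu
Mass defect Δm = 60.482128 − 59.91543 = 0.566698 amu
E_B = 0.566698 × 931.49 = 527.874 MeV
Per nucleon: 527.874 / 60 = 8.798 MeV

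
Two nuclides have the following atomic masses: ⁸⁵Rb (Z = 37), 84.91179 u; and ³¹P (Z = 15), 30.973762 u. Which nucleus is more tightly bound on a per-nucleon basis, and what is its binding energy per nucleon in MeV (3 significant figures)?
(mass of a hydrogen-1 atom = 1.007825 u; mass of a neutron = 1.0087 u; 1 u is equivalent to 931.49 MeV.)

⁸⁵Rb; 8.72 MeV/nucleon

⁸⁵Rb: Σm = 37(1.007825) + 48(1.0087) = 85.707125 u; Δm = 0.795335 u; E_B = 740.85 MeV; E_B/A = 8.716 MeV
³¹P: Σm = 15(1.007825) + 16(1.0087) = 31.256575 u; Δm = 0.282813 u; E_B = 263.44 MeV; E_B/A = 8.498 MeV
⁸⁵Rb has the higher binding energy per nucleon, so it is the more tightly bound nucleus.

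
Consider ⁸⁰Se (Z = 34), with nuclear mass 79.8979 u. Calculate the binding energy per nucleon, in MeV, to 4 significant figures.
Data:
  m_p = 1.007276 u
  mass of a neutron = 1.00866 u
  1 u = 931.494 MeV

Σm = 34·m_p + 46·m_n = 34.247384 + 46.39836 = 80.645744 u
The mass defect is 80.645744 − 79.8979 = 0.747844 u.
Converting to energy: 0.747844 u × 931.494 MeV/u = 696.612 MeV
Per nucleon: 696.612 / 80 = 8.708 MeV

8.708 MeV/nucleon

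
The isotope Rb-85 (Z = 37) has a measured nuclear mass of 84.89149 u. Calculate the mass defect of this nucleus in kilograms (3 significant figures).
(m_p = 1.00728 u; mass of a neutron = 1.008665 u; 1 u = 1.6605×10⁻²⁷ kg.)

1.32e-27 kg

Z = 37, so N = A − Z = 85 − 37 = 48.
Total constituent mass: 37 × 1.00728 + 48 × 1.008665 = 85.685280 u
Δm = 85.685280 − 84.89149 = 0.793790 u
In SI units: 0.793790 u × 1.6605×10⁻²⁷ kg/u = 1.3181e-27 kg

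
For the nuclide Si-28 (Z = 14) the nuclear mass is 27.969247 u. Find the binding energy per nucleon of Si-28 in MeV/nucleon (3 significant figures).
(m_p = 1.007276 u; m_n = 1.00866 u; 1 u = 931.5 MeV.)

Total constituent mass: 14 × 1.007276 + 14 × 1.00866 = 28.223104 u
The mass defect is 28.223104 − 27.969247 = 0.253857 u.
E_B = 0.253857 × 931.5 = 236.468 MeV
Dividing by A = 28 gives 8.445 MeV per nucleon.

8.45 MeV/nucleon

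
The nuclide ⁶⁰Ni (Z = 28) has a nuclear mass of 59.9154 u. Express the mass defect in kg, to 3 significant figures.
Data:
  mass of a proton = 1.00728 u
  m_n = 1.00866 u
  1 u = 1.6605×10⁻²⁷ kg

9.39e-28 kg

With 28 protons and 32 neutrons (A = 60):
Total constituent mass: 28 × 1.00728 + 32 × 1.00866 = 60.48096 u
Mass defect Δm = 60.48096 − 59.9154 = 0.56556 u
In SI units: 0.56556 u × 1.6605×10⁻²⁷ kg/u = 9.3911e-28 kg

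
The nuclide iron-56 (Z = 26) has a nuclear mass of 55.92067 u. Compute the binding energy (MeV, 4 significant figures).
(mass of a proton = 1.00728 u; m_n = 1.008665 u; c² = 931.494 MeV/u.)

The nucleus contains 26 protons and 56 − 26 = 30 neutrons.
Mass of separated nucleons = 26(1.00728) + 30(1.008665) = 26.18928 + 30.259950 = 56.449230 u
The mass defect is 56.449230 − 55.92067 = 0.528560 u.
Converting to energy: 0.528560 u × 931.494 MeV/u = 492.350 MeV

492.4 MeV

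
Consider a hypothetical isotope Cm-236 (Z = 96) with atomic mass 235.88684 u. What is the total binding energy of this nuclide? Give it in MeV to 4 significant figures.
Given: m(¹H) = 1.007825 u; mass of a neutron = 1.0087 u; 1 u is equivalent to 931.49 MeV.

1940 MeV

Z = 96, so N = A − Z = 236 − 96 = 140.
Mass of separated nucleons = 96(1.007825) + 140(1.0087) = 96.751200 + 141.2180 = 237.969200 u
Mass defect Δm = 237.969200 − 235.88684 = 2.082360 u
Converting to energy: 2.082360 u × 931.49 MeV/u = 1939.70 MeV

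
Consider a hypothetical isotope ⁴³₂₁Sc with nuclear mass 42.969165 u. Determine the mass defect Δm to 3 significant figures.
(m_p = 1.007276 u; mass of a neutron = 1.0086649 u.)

Z = 21, so N = A − Z = 43 − 21 = 22.
Mass of separated nucleons = 21(1.007276) + 22(1.0086649) = 21.152796 + 22.1906278 = 43.3434238 u
Δm = 43.3434238 − 42.969165 = 0.3742588 u

0.374 u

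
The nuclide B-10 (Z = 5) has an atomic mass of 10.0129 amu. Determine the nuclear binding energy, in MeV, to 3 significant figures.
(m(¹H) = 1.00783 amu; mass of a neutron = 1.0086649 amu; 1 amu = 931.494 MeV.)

64.8 MeV

Σm = 5·m(¹H) + 5·m_n = 5.03915 + 5.0433245 = 10.0824745 amu
Δm = 10.0824745 − 10.0129 = 0.0695745 amu
Converting to energy: 0.0695745 amu × 931.494 MeV/amu = 64.8082 MeV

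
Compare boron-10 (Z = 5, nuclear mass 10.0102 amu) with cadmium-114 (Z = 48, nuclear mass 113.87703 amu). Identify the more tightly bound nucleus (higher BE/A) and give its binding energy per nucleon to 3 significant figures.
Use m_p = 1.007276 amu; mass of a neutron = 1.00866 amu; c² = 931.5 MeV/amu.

cadmium-114; 8.53 MeV/nucleon

boron-10: Σm = 5(1.007276) + 5(1.00866) = 10.079680 amu; Δm = 0.069480 amu; E_B = 64.721 MeV; E_B/A = 6.472 MeV
cadmium-114: Σm = 48(1.007276) + 66(1.00866) = 114.920808 amu; Δm = 1.043778 amu; E_B = 972.28 MeV; E_B/A = 8.529 MeV
cadmium-114 has the higher binding energy per nucleon, so it is the more tightly bound nucleus.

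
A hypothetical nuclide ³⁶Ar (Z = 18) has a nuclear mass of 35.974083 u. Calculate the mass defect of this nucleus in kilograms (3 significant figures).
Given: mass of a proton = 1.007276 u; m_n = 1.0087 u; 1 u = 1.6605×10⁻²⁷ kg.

With 18 protons and 18 neutrons (A = 36):
Mass of separated nucleons = 18(1.007276) + 18(1.0087) = 18.130968 + 18.1566 = 36.287568 u
Δm = 36.287568 − 35.974083 = 0.313485 u
In SI units: 0.313485 u × 1.6605×10⁻²⁷ kg/u = 5.2054e-28 kg

5.21e-28 kg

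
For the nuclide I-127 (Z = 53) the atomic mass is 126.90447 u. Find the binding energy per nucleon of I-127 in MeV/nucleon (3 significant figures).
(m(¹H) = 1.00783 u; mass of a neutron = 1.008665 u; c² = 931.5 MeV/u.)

Mass of separated nucleons = 53(1.00783) + 74(1.008665) = 53.41499 + 74.641210 = 128.056200 u
Δm = 128.056200 − 126.90447 = 1.151730 u
Converting to energy: 1.151730 u × 931.5 MeV/u = 1072.84 MeV
BE/A = 1072.84 MeV / 127 = 8.448 MeV/nucleon

8.45 MeV/nucleon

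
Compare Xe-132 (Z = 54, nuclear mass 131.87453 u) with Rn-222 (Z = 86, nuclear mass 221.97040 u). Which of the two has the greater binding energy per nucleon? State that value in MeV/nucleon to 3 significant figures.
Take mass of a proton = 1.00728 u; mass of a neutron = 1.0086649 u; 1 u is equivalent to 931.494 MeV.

Xe-132; 8.43 MeV/nucleon

Xe-132: Σm = 54(1.00728) + 78(1.0086649) = 133.0689822 u; Δm = 1.1944522 u; E_B = 1112.6 MeV; E_B/A = 8.429 MeV
Rn-222: Σm = 86(1.00728) + 136(1.0086649) = 223.8045064 u; Δm = 1.8341064 u; E_B = 1708.5 MeV; E_B/A = 7.696 MeV
Xe-132 has the higher binding energy per nucleon, so it is the more tightly bound nucleus.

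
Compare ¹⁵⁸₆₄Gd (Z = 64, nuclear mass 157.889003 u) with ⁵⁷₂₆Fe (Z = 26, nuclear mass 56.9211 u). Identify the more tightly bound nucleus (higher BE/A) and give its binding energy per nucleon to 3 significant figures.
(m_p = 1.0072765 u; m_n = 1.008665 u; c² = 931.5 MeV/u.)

⁵⁷₂₆Fe; 8.77 MeV/nucleon

¹⁵⁸₆₄Gd: Σm = 64(1.0072765) + 94(1.008665) = 159.2802060 u; Δm = 1.3912030 u; E_B = 1295.9 MeV; E_B/A = 8.202 MeV
⁵⁷₂₆Fe: Σm = 26(1.0072765) + 31(1.008665) = 57.4578040 u; Δm = 0.5367040 u; E_B = 499.94 MeV; E_B/A = 8.771 MeV
⁵⁷₂₆Fe has the higher binding energy per nucleon, so it is the more tightly bound nucleus.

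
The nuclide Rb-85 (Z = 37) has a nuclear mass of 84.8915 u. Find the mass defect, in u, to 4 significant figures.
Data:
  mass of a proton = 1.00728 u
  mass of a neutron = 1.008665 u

Σm = 37·m_p + 48·m_n = 37.26936 + 48.415920 = 85.685280 u
Mass defect Δm = 85.685280 − 84.8915 = 0.793780 u

0.7938 u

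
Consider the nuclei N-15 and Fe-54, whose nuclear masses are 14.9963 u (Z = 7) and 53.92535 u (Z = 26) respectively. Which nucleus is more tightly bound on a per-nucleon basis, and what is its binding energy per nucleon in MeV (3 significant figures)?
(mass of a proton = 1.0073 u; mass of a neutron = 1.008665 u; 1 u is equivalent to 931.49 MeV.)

N-15: Σm = 7(1.0073) + 8(1.008665) = 15.120420 u; Δm = 0.124120 u; E_B = 115.62 MeV; E_B/A = 7.708 MeV
Fe-54: Σm = 26(1.0073) + 28(1.008665) = 54.432420 u; Δm = 0.507070 u; E_B = 472.33 MeV; E_B/A = 8.747 MeV
Fe-54 has the higher binding energy per nucleon, so it is the more tightly bound nucleus.

Fe-54; 8.75 MeV/nucleon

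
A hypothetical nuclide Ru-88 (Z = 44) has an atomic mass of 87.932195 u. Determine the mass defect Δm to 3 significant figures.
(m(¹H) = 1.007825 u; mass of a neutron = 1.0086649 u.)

0.793 u

Σm = 44·m(¹H) + 44·m_n = 44.344300 + 44.3812556 = 88.7255556 u
Δm = 88.7255556 − 87.932195 = 0.7933606 u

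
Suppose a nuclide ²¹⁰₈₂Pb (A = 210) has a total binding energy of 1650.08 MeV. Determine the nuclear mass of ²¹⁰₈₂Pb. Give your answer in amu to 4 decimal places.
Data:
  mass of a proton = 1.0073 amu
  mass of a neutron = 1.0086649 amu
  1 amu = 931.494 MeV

Mass defect = 1650.08 MeV / (931.494 MeV/amu) = 1.771434 amu
Constituent mass = 82(1.0073) + 128(1.0086649) = 211.7077072 amu
Nuclear mass = 211.7077072 − 1.771434 = 209.9362732 amu ≈ 209.9363 amu (to 4 decimal places)

209.9363 amu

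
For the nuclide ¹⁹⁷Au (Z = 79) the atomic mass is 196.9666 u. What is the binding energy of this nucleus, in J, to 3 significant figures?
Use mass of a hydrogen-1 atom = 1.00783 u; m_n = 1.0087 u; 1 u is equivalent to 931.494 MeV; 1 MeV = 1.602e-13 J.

2.50e-10 J

The nucleus contains 79 protons and 197 − 79 = 118 neutrons.
Total constituent mass: 79 × 1.00783 + 118 × 1.0087 = 198.64517 u
Mass defect Δm = 198.64517 − 196.9666 = 1.67857 u
E_B = 1.67857 × 931.494 = 1563.58 MeV
In joules: 1563.58 MeV × 1.602e-13 J/MeV = 2.5049e-10 J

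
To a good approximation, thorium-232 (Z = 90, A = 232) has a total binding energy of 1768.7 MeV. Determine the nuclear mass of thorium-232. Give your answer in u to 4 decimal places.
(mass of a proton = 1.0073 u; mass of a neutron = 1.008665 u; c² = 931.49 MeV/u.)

Mass defect = 1768.7 MeV / (931.49 MeV/u) = 1.898786 u
Constituent mass = 90(1.0073) + 142(1.008665) = 233.887430 u
Nuclear mass = 233.887430 − 1.898786 = 231.988644 u ≈ 231.9886 u (to 4 decimal places)

231.9886 u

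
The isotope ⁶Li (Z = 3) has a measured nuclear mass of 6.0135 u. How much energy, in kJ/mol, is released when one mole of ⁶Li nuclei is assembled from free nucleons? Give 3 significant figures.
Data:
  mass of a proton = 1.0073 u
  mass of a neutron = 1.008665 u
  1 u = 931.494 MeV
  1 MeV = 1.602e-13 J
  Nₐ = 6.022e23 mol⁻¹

3.09e+09 kJ/mol

Total constituent mass: 3 × 1.0073 + 3 × 1.008665 = 6.047895 u
Δm = 6.047895 − 6.0135 = 0.034395 u
Binding energy = Δm·c² = 0.034395 × 931.494 MeV/u = 32.0387 MeV
Per nucleus in joules: 32.0387 MeV × 1.602e-13 J/MeV = 5.1326e-12 J
Per mole: 5.1326e-12 J × 6.022e23 mol⁻¹ = 3.0909e+12 J/mol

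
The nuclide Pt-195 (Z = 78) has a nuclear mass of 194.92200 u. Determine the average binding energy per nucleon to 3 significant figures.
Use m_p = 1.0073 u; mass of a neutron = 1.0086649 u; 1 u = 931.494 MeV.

7.94 MeV/nucleon

Σm = 78·m_p + 117·m_n = 78.5694 + 118.0137933 = 196.5831933 u
Mass defect Δm = 196.5831933 − 194.92200 = 1.6611933 u
E_B = 1.6611933 × 931.494 = 1547.39 MeV
Per nucleon: 1547.39 / 195 = 7.935 MeV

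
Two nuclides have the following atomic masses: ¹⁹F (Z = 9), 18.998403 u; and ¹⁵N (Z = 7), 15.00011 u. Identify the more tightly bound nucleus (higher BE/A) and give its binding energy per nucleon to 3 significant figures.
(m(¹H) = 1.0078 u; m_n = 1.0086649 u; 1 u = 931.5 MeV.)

¹⁹F: Σm = 9(1.0078) + 10(1.0086649) = 19.1568490 u; Δm = 0.1584460 u; E_B = 147.59 MeV; E_B/A = 7.768 MeV
¹⁵N: Σm = 7(1.0078) + 8(1.0086649) = 15.1239192 u; Δm = 0.1238092 u; E_B = 115.33 MeV; E_B/A = 7.689 MeV
¹⁹F has the higher binding energy per nucleon, so it is the more tightly bound nucleus.

¹⁹F; 7.77 MeV/nucleon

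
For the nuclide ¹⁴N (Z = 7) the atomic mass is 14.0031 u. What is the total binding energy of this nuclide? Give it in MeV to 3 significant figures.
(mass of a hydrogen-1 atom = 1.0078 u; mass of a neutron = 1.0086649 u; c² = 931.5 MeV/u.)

With 7 protons and 7 neutrons (A = 14):
Σm = 7·m(¹H) + 7·m_n = 7.0546 + 7.0606543 = 14.1152543 u
The mass defect is 14.1152543 − 14.0031 = 0.1121543 u.
Binding energy = Δm·c² = 0.1121543 × 931.5 MeV/u = 104.472 MeV

104 MeV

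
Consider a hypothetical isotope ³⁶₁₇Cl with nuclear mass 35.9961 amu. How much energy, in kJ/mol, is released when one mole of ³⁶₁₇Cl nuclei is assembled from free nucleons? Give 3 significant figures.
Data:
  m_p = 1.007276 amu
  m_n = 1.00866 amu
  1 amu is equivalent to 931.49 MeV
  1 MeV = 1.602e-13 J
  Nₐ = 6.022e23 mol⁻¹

With 17 protons and 19 neutrons (A = 36):
Σm = 17·m_p + 19·m_n = 17.123692 + 19.16454 = 36.288232 amu
The mass defect is 36.288232 − 35.9961 = 0.292132 amu.
Converting to energy: 0.292132 amu × 931.49 MeV/amu = 272.118 MeV
Per nucleus in joules: 272.118 MeV × 1.602e-13 J/MeV = 4.3593e-11 J
Per mole: 4.3593e-11 J × 6.022e23 mol⁻¹ = 2.6252e+13 J/mol

2.63e+10 kJ/mol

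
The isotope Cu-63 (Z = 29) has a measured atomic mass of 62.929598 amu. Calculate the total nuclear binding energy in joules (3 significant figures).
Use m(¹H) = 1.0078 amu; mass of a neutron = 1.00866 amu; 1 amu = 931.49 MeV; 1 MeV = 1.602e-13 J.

Mass of separated nucleons = 29(1.0078) + 34(1.00866) = 29.2262 + 34.29444 = 63.52064 amu
The mass defect is 63.52064 − 62.929598 = 0.591042 amu.
Converting to energy: 0.591042 amu × 931.49 MeV/amu = 550.550 MeV
In joules: 550.550 MeV × 1.602e-13 J/MeV = 8.8198e-11 J

8.82e-11 J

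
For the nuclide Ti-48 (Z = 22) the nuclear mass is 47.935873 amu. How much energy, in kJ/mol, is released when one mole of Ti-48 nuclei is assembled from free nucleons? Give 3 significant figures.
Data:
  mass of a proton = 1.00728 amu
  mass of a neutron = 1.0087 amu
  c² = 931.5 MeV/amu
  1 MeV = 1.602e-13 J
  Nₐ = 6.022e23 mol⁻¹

Z = 22, so N = A − Z = 48 − 22 = 26.
Total constituent mass: 22 × 1.00728 + 26 × 1.0087 = 48.38636 amu
Δm = 48.38636 − 47.935873 = 0.450487 amu
E_B = 0.450487 × 931.5 = 419.629 MeV
Per nucleus in joules: 419.629 MeV × 1.602e-13 J/MeV = 6.7225e-11 J
Per mole: 6.7225e-11 J × 6.022e23 mol⁻¹ = 4.0483e+13 J/mol

4.05e+10 kJ/mol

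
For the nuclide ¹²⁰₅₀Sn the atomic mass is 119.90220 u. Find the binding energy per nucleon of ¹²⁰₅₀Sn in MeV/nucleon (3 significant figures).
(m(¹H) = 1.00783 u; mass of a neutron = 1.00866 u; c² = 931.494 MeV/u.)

Z = 50, so N = A − Z = 120 − 50 = 70.
Σm = 50·m(¹H) + 70·m_n = 50.39150 + 70.60620 = 120.99770 u
Δm = 120.99770 − 119.90220 = 1.09550 u
E_B = 1.09550 × 931.494 = 1020.45 MeV
BE/A = 1020.45 MeV / 120 = 8.504 MeV/nucleon

8.50 MeV/nucleon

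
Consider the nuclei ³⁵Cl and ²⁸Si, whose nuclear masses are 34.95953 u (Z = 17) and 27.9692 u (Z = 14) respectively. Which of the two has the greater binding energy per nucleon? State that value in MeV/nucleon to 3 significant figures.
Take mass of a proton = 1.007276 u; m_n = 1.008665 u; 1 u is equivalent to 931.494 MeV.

³⁵Cl; 8.52 MeV/nucleon

³⁵Cl: Σm = 17(1.007276) + 18(1.008665) = 35.279662 u; Δm = 0.320132 u; E_B = 298.20 MeV; E_B/A = 8.520 MeV
²⁸Si: Σm = 14(1.007276) + 14(1.008665) = 28.223174 u; Δm = 0.253974 u; E_B = 236.58 MeV; E_B/A = 8.449 MeV
³⁵Cl has the higher binding energy per nucleon, so it is the more tightly bound nucleus.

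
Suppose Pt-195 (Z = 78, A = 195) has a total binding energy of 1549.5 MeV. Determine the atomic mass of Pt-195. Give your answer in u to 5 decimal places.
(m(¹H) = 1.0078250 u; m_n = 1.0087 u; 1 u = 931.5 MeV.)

Mass defect = 1549.5 MeV / (931.5 MeV/u) = 1.6634461 u
Constituent mass = 78(1.0078250) + 117(1.0087) = 196.6282500 u
Atomic mass = 196.6282500 − 1.6634461 = 194.9648039 u ≈ 194.96480 u (to 5 decimal places)

194.96480 u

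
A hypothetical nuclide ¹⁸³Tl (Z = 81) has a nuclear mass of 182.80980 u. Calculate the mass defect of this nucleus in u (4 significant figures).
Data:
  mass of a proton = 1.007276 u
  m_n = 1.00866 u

1.663 u

Σm = 81·m_p + 102·m_n = 81.589356 + 102.88332 = 184.472676 u
The mass defect is 184.472676 − 182.80980 = 1.662876 u.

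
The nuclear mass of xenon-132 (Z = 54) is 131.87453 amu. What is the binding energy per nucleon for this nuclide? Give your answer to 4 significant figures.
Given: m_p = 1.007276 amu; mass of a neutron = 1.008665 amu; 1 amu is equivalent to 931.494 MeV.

With 54 protons and 78 neutrons (A = 132):
Mass of separated nucleons = 54(1.007276) + 78(1.008665) = 54.392904 + 78.675870 = 133.068774 amu
Δm = 133.068774 − 131.87453 = 1.194244 amu
E_B = 1.194244 × 931.494 = 1112.43 MeV
Dividing by A = 132 gives 8.428 MeV per nucleon.

8.428 MeV/nucleon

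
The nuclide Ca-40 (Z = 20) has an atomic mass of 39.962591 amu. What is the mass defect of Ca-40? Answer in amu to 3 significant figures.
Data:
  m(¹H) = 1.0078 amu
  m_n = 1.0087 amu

0.367 amu

Σm = 20·m(¹H) + 20·m_n = 20.1560 + 20.1740 = 40.3300 amu
Mass defect Δm = 40.3300 − 39.962591 = 0.367409 amu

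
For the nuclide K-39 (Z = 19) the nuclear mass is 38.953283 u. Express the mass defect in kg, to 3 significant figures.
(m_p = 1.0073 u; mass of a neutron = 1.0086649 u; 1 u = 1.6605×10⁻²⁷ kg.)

Total constituent mass: 19 × 1.0073 + 20 × 1.0086649 = 39.3119980 u
Mass defect Δm = 39.3119980 − 38.953283 = 0.3587150 u
In SI units: 0.3587150 u × 1.6605×10⁻²⁷ kg/u = 5.9565e-28 kg

5.96e-28 kg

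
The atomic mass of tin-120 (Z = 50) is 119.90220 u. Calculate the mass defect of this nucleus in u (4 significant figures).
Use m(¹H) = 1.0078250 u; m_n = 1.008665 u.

1.096 u

Σm = 50·m(¹H) + 70·m_n = 50.3912500 + 70.606550 = 120.9978000 u
Mass defect Δm = 120.9978000 − 119.90220 = 1.0956000 u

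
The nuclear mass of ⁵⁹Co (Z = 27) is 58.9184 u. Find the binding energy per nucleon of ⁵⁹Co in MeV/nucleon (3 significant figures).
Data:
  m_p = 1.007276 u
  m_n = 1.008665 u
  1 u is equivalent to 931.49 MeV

With 27 protons and 32 neutrons (A = 59):
Σm = 27·m_p + 32·m_n = 27.196452 + 32.277280 = 59.473732 u
The mass defect is 59.473732 − 58.9184 = 0.555332 u.
Binding energy = Δm·c² = 0.555332 × 931.49 MeV/u = 517.286 MeV
Per nucleon: 517.286 / 59 = 8.768 MeV

8.77 MeV/nucleon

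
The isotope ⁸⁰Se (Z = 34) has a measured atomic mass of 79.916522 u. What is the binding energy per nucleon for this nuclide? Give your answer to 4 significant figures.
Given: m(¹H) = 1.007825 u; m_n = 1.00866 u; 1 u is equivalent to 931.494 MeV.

Mass of separated nucleons = 34(1.007825) + 46(1.00866) = 34.266050 + 46.39836 = 80.664410 u
The mass defect is 80.664410 − 79.916522 = 0.747888 u.
Binding energy = Δm·c² = 0.747888 × 931.494 MeV/u = 696.653 MeV
Dividing by A = 80 gives 8.708 MeV per nucleon.

8.708 MeV/nucleon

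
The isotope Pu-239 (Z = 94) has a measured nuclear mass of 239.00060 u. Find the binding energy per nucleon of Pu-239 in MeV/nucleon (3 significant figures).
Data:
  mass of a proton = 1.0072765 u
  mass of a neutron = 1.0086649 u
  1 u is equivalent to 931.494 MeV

Total constituent mass: 94 × 1.0072765 + 145 × 1.0086649 = 240.9404015 u
Mass defect Δm = 240.9404015 − 239.00060 = 1.9398015 u
Binding energy = Δm·c² = 1.9398015 × 931.494 MeV/u = 1806.91 MeV
Per nucleon: 1806.91 / 239 = 7.560 MeV

7.56 MeV/nucleon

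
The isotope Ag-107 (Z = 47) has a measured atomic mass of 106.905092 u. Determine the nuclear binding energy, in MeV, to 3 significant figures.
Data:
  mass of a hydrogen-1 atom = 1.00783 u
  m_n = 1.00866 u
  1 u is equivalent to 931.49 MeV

915 MeV

Total constituent mass: 47 × 1.00783 + 60 × 1.00866 = 107.88761 u
The mass defect is 107.88761 − 106.905092 = 0.982518 u.
Converting to energy: 0.982518 u × 931.49 MeV/u = 915.206 MeV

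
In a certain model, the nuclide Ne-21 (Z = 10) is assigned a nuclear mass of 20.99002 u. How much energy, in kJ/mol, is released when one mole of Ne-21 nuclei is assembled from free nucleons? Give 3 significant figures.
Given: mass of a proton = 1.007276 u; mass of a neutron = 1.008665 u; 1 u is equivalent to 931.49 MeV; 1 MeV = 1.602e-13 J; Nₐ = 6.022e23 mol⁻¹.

1.60e+10 kJ/mol

With 10 protons and 11 neutrons (A = 21):
Mass of separated nucleons = 10(1.007276) + 11(1.008665) = 10.072760 + 11.095315 = 21.168075 u
Mass defect Δm = 21.168075 − 20.99002 = 0.178055 u
E_B = 0.178055 × 931.49 = 165.856 MeV
Per nucleus in joules: 165.856 MeV × 1.602e-13 J/MeV = 2.6570e-11 J
Per mole: 2.6570e-11 J × 6.022e23 mol⁻¹ = 1.6000e+13 J/mol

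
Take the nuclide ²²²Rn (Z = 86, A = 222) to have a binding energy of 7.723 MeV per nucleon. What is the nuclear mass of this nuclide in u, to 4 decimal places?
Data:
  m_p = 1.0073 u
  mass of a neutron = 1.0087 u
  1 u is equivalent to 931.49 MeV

221.9704 u

Total binding energy = 222 × 7.723 = 1714.506 MeV
Mass defect = 1714.506 MeV / (931.49 MeV/u) = 1.840606 u
Constituent mass = 86(1.0073) + 136(1.0087) = 223.8110 u
Nuclear mass = 223.8110 − 1.840606 = 221.970394 u ≈ 221.9704 u (to 4 decimal places)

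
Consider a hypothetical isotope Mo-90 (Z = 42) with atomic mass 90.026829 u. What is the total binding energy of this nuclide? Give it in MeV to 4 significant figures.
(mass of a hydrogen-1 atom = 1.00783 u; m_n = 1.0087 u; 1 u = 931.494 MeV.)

670.3 MeV

Mass of separated nucleons = 42(1.00783) + 48(1.0087) = 42.32886 + 48.4176 = 90.74646 u
Δm = 90.74646 − 90.026829 = 0.719631 u
Converting to energy: 0.719631 u × 931.494 MeV/u = 670.332 MeV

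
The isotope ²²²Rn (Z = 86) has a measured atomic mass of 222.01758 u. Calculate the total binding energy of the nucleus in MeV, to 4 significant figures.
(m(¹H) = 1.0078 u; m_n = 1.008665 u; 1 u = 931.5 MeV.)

1706 MeV

The nucleus contains 86 protons and 222 − 86 = 136 neutrons.
Mass of separated nucleons = 86(1.0078) + 136(1.008665) = 86.6708 + 137.178440 = 223.849240 u
Δm = 223.849240 − 222.01758 = 1.831660 u
Binding energy = Δm·c² = 1.831660 × 931.5 MeV/u = 1706.19 MeV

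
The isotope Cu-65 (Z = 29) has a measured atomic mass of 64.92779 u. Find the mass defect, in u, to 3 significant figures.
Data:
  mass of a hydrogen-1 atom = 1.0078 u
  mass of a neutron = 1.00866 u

Z = 29, so N = A − Z = 65 − 29 = 36.
Σm = 29·m(¹H) + 36·m_n = 29.2262 + 36.31176 = 65.53796 u
Mass defect Δm = 65.53796 − 64.92779 = 0.61017 u

0.610 u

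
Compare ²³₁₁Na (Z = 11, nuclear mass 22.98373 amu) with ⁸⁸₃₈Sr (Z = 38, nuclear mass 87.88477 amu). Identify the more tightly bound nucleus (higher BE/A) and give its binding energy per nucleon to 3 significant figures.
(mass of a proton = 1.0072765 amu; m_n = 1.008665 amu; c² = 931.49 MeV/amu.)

⁸⁸₃₈Sr; 8.73 MeV/nucleon

²³₁₁Na: Σm = 11(1.0072765) + 12(1.008665) = 23.1840215 amu; Δm = 0.2002915 amu; E_B = 186.57 MeV; E_B/A = 8.112 MeV
⁸⁸₃₈Sr: Σm = 38(1.0072765) + 50(1.008665) = 88.7097570 amu; Δm = 0.8249870 amu; E_B = 768.47 MeV; E_B/A = 8.733 MeV
⁸⁸₃₈Sr has the higher binding energy per nucleon, so it is the more tightly bound nucleus.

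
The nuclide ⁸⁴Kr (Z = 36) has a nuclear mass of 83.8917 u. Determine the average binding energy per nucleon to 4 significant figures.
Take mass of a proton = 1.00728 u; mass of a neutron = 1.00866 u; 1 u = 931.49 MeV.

8.717 MeV/nucleon

Σm = 36·m_p + 48·m_n = 36.26208 + 48.41568 = 84.67776 u
Δm = 84.67776 − 83.8917 = 0.78606 u
Binding energy = Δm·c² = 0.78606 × 931.49 MeV/u = 732.207 MeV
Dividing by A = 84 gives 8.717 MeV per nucleon.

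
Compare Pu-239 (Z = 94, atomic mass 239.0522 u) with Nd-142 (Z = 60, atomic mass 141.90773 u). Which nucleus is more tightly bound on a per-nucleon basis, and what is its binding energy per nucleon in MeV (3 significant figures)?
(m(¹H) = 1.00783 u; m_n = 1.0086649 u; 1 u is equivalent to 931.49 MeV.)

Nd-142; 8.35 MeV/nucleon

Pu-239: Σm = 94(1.00783) + 145(1.0086649) = 240.9924305 u; Δm = 1.9402305 u; E_B = 1807.3 MeV; E_B/A = 7.562 MeV
Nd-142: Σm = 60(1.00783) + 82(1.0086649) = 143.1803218 u; Δm = 1.2725918 u; E_B = 1185.4 MeV; E_B/A = 8.348 MeV
Nd-142 has the higher binding energy per nucleon, so it is the more tightly bound nucleus.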